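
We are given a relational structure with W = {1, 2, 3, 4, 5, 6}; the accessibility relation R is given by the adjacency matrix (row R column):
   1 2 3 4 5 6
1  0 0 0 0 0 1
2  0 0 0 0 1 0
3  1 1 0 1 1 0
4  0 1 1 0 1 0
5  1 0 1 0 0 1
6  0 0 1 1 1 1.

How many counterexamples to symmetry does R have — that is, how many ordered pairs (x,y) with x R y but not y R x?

9

Enumerating: (1,6), (2,5), (3,1), (3,2), (4,2), (4,5), (5,1), (6,3), (6,4).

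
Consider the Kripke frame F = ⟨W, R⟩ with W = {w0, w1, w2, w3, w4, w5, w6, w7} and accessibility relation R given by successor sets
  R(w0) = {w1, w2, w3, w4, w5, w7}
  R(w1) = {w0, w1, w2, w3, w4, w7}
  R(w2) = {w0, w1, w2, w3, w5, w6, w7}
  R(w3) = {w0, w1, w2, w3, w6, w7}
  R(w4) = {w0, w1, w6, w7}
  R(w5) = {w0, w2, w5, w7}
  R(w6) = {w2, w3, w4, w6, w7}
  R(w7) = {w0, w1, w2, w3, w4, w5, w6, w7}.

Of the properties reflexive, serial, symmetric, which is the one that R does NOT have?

reflexive

Reflexive: no — w0 is not related to itself.
Serial: yes — every world has a successor (e.g. w0 R w1).
Symmetric: yes — every pair in R has its reverse in R.
Only reflexive fails.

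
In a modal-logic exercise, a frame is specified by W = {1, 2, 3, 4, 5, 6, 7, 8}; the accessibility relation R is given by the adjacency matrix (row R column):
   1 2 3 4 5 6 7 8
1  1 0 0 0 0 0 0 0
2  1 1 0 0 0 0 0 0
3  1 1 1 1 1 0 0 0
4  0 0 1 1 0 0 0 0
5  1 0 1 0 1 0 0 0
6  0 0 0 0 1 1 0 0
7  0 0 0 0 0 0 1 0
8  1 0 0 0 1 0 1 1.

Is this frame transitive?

Transitive: no — 4 R 3 and 3 R 1, but not 4 R 1.

No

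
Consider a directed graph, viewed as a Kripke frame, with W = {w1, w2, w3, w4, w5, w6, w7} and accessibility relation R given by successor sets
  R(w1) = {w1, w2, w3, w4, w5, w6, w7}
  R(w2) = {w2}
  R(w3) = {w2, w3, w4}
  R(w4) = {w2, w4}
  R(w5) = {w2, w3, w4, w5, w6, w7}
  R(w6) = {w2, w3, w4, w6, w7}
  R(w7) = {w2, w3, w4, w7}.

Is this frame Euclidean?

No

Euclidean: no — w1 R w2 and w1 R w3, but not w2 R w3.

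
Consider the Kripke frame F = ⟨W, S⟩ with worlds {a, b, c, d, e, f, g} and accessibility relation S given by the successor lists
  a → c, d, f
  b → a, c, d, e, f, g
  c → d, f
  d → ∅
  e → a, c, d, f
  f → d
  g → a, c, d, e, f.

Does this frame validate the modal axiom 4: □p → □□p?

Axiom 4 corresponds to the accessibility relation being transitive.
Transitive: yes — every two-step S-path is closed by a direct edge.

Yes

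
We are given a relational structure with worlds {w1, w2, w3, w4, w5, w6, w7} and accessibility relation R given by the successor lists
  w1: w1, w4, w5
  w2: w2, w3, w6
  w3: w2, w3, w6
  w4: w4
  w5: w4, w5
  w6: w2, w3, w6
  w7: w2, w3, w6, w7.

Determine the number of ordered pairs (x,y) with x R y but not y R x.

Enumerating: (w1,w4), (w1,w5), (w5,w4), (w7,w2), (w7,w3), (w7,w6).

6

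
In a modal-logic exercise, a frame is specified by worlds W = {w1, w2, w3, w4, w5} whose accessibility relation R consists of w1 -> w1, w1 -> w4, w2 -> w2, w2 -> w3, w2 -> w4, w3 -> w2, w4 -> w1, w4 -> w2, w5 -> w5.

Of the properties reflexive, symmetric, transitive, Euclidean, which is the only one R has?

symmetric

Reflexive: no — w3 is not related to itself.
Symmetric: yes — every pair in R has its reverse in R.
Transitive: no — w1 R w4 and w4 R w2, but not w1 R w2.
Euclidean: no — w2 R w3 and w2 R w4, but not w3 R w4.
Only symmetric holds.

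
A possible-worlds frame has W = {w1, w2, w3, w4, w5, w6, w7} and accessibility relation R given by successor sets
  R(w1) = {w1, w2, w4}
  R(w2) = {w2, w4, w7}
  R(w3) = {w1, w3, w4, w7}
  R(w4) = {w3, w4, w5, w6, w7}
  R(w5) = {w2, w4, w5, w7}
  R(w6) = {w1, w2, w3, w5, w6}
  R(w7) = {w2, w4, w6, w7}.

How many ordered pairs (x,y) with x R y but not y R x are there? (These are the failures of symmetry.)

Enumerating: (w1,w2), (w1,w4), (w2,w4), (w3,w1), (w3,w7), (w4,w6), (w5,w2), (w5,w7), (w6,w1), (w6,w2), (w6,w3), (w6,w5), (w7,w6).

13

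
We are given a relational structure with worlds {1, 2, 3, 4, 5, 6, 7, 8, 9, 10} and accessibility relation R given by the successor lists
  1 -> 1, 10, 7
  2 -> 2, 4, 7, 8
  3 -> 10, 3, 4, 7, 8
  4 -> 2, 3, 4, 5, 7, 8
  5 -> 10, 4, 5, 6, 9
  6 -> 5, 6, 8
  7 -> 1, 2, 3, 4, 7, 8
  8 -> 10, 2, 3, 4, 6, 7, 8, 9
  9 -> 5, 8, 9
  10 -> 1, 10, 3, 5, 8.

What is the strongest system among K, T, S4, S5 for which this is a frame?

Reflexive (axiom T): yes — every world is R-related to itself.
Transitive (axiom 4): no — 1 R 10 and 10 R 3, but not 1 R 3.
Euclidean (axiom 5): no — 1 R 10 and 1 R 7, but not 10 R 7.
So F validates K, T; S4 would additionally require R to be transitive. The strongest is T.

T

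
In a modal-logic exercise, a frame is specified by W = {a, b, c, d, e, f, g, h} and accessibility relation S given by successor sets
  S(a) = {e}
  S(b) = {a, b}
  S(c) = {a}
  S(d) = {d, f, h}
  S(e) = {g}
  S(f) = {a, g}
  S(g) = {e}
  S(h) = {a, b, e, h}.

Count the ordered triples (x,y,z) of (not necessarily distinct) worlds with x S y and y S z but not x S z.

Enumerating: (a,e,g), (b,a,e), (c,a,e), (d,f,a), (d,f,g), (d,h,a), (d,h,b), (d,h,e), (e,g,e), (f,a,e), (f,g,e), (g,e,g), (h,e,g).

13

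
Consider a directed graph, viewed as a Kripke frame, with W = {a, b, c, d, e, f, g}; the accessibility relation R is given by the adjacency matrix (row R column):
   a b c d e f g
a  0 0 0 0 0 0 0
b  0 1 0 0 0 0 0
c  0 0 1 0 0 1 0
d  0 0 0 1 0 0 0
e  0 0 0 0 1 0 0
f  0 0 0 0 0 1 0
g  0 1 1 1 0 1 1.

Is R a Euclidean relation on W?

Euclidean: no — g R b and g R c, but not b R c.

No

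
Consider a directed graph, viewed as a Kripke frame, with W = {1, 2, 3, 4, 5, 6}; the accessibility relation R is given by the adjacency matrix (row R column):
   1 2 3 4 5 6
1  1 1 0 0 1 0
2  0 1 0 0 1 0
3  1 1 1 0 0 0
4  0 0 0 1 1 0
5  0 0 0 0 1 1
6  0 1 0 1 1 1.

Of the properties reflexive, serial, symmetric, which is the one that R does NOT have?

symmetric

Reflexive: yes — every world is R-related to itself.
Serial: yes — every world has a successor (e.g. 1 R 1).
Symmetric: no — 1 R 2 but not 2 R 1.
Only symmetric fails.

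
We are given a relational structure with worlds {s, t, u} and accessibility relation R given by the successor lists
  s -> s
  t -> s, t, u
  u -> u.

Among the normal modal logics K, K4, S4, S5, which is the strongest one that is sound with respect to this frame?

Transitive (axiom 4): yes — every two-step R-path is closed by a direct edge.
Reflexive (axiom T): yes — every world is R-related to itself.
Euclidean (axiom 5): no — t R s and t R u, but not s R u.
So F validates K, K4, S4; S5 would additionally require R to be Euclidean. The strongest is S4.

S4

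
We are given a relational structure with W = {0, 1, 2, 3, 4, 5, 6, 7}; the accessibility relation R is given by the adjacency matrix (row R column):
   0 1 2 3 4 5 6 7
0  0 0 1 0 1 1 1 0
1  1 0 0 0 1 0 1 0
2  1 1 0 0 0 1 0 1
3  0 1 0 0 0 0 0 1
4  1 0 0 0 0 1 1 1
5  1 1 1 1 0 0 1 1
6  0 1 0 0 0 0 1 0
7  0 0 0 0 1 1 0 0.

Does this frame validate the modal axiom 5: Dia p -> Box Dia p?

By correspondence theory, 5 is valid on a frame iff R is Euclidean.
Euclidean: no — 0 R 2 and 0 R 4, but not 2 R 4.

No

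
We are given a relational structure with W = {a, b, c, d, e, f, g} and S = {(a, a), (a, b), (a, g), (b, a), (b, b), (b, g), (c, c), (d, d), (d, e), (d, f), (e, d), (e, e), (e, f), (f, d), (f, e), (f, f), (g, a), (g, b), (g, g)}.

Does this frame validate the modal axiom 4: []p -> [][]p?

By correspondence theory, 4 is valid on a frame iff S is transitive.
Transitive: yes — every two-step S-path is closed by a direct edge.

Yes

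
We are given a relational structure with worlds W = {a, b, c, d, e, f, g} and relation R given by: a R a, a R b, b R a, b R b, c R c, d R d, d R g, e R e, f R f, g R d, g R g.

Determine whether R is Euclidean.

Euclidean: yes — any two successors of a common world are R-related.

Yes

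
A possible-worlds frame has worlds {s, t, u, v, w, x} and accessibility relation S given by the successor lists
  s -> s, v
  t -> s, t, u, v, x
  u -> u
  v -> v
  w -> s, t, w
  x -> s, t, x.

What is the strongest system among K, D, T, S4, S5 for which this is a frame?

Serial (axiom D): yes — every world has a successor (e.g. s S s).
Reflexive (axiom T): yes — every world is S-related to itself.
Transitive (axiom 4): no — w S s and s S v, but not w S v.
Euclidean (axiom 5): no — t S s and t S u, but not s S u.
So F validates K, D, T; S4 would additionally require S to be transitive. The strongest is T.

T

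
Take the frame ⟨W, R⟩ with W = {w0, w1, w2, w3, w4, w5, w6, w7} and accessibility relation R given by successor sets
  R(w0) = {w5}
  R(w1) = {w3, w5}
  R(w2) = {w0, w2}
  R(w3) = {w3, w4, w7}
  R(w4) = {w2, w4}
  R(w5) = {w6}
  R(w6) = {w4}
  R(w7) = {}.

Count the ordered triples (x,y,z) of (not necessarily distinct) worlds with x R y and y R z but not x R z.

Enumerating: (w0,w5,w6), (w1,w3,w4), (w1,w3,w7), (w1,w5,w6), (w2,w0,w5), (w3,w4,w2), (w4,w2,w0), (w5,w6,w4), (w6,w4,w2).

9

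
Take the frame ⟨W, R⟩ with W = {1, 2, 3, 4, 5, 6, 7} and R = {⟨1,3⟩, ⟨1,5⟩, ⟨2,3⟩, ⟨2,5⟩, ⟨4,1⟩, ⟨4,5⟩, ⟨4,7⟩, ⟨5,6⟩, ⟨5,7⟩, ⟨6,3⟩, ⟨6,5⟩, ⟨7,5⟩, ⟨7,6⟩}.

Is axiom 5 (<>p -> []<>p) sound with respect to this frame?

Axiom 5 corresponds to the accessibility relation being Euclidean.
Euclidean: no — 1 R 3 and 1 R 5, but not 3 R 5.

No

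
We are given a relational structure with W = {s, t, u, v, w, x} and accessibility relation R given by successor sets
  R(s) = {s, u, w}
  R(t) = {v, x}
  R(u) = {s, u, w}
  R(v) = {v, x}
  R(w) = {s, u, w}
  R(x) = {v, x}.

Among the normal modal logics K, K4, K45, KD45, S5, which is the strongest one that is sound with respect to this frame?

Transitive (axiom 4): yes — every two-step R-path is closed by a direct edge.
Euclidean (axiom 5): yes — any two successors of a common world are R-related.
Serial (axiom D): yes — every world has a successor (e.g. s R s).
Reflexive (axiom T): no — t is not related to itself.
So F validates K, K4, K45, KD45; S5 would additionally require R to be reflexive. The strongest is KD45.

KD45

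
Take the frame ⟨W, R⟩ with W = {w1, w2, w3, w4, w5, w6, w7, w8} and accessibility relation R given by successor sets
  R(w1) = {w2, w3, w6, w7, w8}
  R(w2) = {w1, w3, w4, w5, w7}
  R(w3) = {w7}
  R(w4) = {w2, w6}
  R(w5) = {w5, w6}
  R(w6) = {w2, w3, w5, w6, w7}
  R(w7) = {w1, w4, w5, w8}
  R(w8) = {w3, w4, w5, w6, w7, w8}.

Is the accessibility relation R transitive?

No

Transitive: no — w1 R w2 and w2 R w4, but not w1 R w4.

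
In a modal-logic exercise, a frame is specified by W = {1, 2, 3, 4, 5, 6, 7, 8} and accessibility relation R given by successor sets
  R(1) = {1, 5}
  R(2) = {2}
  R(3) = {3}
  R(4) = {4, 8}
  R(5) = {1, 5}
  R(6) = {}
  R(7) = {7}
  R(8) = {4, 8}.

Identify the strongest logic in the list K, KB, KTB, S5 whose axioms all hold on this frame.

Symmetric (axiom B): yes — every pair in R has its reverse in R.
Reflexive (axiom T): no — 6 is not related to itself.
Euclidean (axiom 5): yes — any two successors of a common world are R-related.
So F validates K, KB; KTB would additionally require R to be reflexive. The strongest is KB.

KB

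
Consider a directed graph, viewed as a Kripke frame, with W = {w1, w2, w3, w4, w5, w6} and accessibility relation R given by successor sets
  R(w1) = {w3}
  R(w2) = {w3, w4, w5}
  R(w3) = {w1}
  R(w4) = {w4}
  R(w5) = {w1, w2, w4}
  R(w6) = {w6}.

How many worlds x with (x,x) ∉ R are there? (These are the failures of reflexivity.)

4

Enumerating: w1, w2, w3, w5.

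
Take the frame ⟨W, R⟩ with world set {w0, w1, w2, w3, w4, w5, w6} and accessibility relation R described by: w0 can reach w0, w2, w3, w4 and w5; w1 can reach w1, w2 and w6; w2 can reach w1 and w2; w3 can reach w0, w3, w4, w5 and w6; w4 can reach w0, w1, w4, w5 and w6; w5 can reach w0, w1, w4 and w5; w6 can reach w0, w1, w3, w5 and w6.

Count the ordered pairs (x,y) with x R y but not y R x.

Enumerating: (w0,w2), (w3,w4), (w3,w5), (w4,w1), (w4,w6), (w5,w1), (w6,w0), (w6,w5).

8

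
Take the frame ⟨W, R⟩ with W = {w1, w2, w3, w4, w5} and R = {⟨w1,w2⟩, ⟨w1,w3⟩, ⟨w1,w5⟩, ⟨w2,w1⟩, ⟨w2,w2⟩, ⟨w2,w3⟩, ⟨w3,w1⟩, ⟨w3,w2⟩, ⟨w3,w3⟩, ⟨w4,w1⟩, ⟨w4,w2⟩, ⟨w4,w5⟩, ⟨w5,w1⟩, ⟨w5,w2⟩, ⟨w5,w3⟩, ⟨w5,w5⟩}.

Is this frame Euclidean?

No

Euclidean: no — w1 R w2 and w1 R w5, but not w2 R w5.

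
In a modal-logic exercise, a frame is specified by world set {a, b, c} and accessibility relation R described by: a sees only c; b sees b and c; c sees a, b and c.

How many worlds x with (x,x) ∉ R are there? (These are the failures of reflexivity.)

Enumerating: a.

1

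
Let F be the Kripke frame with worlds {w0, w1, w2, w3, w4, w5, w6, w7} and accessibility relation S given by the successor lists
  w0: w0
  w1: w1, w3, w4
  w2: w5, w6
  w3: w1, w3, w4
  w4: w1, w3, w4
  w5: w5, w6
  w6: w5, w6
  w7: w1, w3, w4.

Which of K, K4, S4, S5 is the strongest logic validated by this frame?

K4

Transitive (axiom 4): yes — every two-step S-path is closed by a direct edge.
Reflexive (axiom T): no — w2 is not related to itself.
Euclidean (axiom 5): yes — any two successors of a common world are S-related.
So F validates K, K4; S4 would additionally require S to be reflexive. The strongest is K4.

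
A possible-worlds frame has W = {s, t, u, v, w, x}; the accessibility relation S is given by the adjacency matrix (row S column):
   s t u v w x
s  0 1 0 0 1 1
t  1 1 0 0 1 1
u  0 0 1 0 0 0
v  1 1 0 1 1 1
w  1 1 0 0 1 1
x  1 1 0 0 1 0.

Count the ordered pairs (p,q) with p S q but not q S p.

4

Enumerating: (v,s), (v,t), (v,w), (v,x).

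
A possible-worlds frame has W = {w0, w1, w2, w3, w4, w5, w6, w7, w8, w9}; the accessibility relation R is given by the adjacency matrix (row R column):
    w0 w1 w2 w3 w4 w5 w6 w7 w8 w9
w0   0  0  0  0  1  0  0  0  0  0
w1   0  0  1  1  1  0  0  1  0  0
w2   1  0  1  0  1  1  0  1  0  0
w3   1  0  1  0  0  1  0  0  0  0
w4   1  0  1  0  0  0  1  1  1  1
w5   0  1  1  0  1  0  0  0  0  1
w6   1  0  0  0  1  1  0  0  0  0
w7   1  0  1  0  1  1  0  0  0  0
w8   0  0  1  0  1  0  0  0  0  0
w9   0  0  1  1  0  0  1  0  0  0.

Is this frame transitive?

No

Transitive: no — w0 R w4 and w4 R w2, but not w0 R w2.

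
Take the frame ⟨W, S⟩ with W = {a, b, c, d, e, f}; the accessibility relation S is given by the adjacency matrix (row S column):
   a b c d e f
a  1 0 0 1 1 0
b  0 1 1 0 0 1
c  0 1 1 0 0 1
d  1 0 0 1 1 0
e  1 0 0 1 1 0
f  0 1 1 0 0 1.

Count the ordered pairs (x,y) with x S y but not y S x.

0

S is symmetric; there are no such tuples.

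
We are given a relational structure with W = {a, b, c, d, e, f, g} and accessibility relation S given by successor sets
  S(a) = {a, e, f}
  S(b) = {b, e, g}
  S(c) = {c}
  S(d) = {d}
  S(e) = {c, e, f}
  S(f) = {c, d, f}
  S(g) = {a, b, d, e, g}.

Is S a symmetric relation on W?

Symmetric: no — a S e but not e S a.

No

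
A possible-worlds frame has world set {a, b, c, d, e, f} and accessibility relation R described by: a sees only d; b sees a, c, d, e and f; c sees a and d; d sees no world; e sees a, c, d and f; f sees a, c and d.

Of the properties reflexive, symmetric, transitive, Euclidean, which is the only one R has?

Reflexive: no — a is not related to itself.
Symmetric: no — a R d but not d R a.
Transitive: yes — every two-step R-path is closed by a direct edge.
Euclidean: no — b R a and b R c, but not a R c.
Only transitive holds.

transitive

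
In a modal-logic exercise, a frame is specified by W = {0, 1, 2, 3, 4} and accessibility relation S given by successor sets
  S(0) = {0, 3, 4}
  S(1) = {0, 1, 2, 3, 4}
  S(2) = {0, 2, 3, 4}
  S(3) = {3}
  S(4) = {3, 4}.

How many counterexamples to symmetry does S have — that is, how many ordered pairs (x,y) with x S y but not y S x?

10

Enumerating: (0,3), (0,4), (1,0), (1,2), (1,3), (1,4), (2,0), (2,3), (2,4), (4,3).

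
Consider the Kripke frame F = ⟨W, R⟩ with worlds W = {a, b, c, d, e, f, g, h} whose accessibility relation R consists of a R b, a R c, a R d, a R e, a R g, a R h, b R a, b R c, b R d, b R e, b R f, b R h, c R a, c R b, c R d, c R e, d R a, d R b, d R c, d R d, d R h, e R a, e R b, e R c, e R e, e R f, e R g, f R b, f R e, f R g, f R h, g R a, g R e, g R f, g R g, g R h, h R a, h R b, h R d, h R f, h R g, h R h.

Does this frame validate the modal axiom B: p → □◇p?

Yes

The schema B characterises exactly the symmetric frames.
Symmetric: yes — every pair in R has its reverse in R.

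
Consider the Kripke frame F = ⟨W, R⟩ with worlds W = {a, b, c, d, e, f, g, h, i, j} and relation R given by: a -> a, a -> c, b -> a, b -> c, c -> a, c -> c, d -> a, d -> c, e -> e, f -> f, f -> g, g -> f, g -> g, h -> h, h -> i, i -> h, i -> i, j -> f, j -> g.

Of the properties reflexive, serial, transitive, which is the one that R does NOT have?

Reflexive: no — b is not related to itself.
Serial: yes — every world has a successor (e.g. a R a).
Transitive: yes — every two-step R-path is closed by a direct edge.
Only reflexive fails.

reflexive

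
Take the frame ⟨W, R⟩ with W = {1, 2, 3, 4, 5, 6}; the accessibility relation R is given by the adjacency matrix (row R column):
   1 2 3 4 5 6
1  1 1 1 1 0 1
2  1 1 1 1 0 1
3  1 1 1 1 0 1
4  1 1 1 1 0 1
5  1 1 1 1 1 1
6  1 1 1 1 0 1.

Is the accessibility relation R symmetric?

No

Symmetric: no — 5 R 1 but not 1 R 5.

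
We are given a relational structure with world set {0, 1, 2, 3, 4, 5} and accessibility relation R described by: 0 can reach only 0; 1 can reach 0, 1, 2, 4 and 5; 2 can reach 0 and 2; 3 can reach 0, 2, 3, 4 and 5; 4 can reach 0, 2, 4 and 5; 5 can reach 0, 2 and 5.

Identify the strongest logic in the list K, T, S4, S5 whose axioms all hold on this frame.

S4

Reflexive (axiom T): yes — every world is R-related to itself.
Transitive (axiom 4): yes — every two-step R-path is closed by a direct edge.
Euclidean (axiom 5): no — 1 R 0 and 1 R 2, but not 0 R 2.
So F validates K, T, S4; S5 would additionally require R to be Euclidean. The strongest is S4.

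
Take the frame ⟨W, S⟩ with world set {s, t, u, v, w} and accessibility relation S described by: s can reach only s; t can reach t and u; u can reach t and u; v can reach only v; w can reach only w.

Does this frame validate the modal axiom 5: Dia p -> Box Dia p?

By correspondence theory, 5 is valid on a frame iff S is Euclidean.
Euclidean: yes — any two successors of a common world are S-related.

Yes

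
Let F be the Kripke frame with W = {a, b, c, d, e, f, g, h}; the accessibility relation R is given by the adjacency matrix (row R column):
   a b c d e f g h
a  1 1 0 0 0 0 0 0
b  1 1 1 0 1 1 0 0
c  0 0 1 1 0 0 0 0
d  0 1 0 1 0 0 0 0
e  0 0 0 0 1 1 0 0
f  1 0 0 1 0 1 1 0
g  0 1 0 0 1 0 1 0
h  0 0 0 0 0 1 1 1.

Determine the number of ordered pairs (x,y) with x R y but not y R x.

Enumerating: (b,c), (b,e), (b,f), (c,d), (d,b), (e,f), (f,a), (f,d), (f,g), (g,b), (g,e), (h,f), (h,g).

13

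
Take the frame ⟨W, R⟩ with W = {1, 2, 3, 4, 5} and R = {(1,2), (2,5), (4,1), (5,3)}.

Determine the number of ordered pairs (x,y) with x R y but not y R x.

4

Enumerating: (1,2), (2,5), (4,1), (5,3).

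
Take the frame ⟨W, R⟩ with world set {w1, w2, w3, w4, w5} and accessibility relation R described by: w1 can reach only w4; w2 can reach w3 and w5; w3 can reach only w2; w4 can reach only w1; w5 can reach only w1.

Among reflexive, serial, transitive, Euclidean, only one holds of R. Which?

serial

Reflexive: no — w1 is not related to itself.
Serial: yes — every world has a successor (e.g. w1 R w4).
Transitive: no — w2 R w5 and w5 R w1, but not w2 R w1.
Euclidean: no — w2 R w3 and w2 R w5, but not w3 R w5.
Only serial holds.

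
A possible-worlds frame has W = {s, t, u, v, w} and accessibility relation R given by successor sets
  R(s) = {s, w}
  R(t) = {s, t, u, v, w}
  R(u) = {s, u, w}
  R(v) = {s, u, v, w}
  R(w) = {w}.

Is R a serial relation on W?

Serial: yes — every world has a successor (e.g. s R s).

Yes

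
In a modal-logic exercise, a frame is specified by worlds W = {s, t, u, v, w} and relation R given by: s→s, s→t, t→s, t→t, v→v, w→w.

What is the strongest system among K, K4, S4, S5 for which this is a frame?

K4

Transitive (axiom 4): yes — every two-step R-path is closed by a direct edge.
Reflexive (axiom T): no — u is not related to itself.
Euclidean (axiom 5): yes — any two successors of a common world are R-related.
So F validates K, K4; S4 would additionally require R to be reflexive. The strongest is K4.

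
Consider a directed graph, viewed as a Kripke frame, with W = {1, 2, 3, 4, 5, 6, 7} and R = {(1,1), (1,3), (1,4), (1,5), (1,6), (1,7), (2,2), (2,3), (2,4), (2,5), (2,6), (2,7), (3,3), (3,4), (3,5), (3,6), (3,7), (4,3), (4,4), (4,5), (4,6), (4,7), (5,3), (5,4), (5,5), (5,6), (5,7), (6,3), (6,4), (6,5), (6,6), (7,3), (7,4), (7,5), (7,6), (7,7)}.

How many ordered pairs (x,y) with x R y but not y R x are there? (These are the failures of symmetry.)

11

Enumerating: (1,3), (1,4), (1,5), (1,6), (1,7), (2,3), (2,4), (2,5), (2,6), (2,7), (7,6).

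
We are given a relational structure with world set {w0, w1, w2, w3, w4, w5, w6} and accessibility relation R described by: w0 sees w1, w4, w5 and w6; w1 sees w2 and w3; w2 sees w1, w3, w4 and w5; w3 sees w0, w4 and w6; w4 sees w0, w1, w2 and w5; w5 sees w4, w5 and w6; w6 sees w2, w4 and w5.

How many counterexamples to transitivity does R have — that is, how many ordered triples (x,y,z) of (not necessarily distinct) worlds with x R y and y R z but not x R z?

Enumerating: (w0,w1,w2), (w0,w1,w3), (w0,w4,w0), (w0,w4,w2), (w0,w6,w2), (w1,w2,w1), (w1,w2,w4), (w1,w2,w5), (w1,w3,w0), (w1,w3,w4), (w1,w3,w6), (w2,w1,w2), … and 28 more.
Total: 40.

40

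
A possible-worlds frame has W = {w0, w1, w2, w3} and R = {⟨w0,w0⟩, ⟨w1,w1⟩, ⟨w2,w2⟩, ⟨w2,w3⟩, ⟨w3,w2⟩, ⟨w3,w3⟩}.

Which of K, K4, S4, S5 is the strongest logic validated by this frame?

Transitive (axiom 4): yes — every two-step R-path is closed by a direct edge.
Reflexive (axiom T): yes — every world is R-related to itself.
Euclidean (axiom 5): yes — any two successors of a common world are R-related.
So F validates K, K4, S4, S5. The strongest is S5.

S5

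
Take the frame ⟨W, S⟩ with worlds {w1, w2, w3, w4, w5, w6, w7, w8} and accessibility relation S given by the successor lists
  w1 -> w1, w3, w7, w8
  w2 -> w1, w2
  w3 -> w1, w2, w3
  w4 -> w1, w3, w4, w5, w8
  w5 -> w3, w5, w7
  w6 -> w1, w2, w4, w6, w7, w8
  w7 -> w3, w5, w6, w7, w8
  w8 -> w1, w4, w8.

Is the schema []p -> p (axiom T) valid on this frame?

Axiom T corresponds to the accessibility relation being reflexive.
Reflexive: yes — every world is S-related to itself.

Yes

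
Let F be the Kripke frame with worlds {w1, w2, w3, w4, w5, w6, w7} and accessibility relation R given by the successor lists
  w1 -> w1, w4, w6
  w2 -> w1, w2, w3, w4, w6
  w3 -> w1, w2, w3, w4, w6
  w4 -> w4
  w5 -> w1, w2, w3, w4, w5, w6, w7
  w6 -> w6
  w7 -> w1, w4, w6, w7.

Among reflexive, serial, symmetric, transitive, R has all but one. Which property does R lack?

Reflexive: yes — every world is R-related to itself.
Serial: yes — every world has a successor (e.g. w1 R w1).
Symmetric: no — w1 R w4 but not w4 R w1.
Transitive: yes — every two-step R-path is closed by a direct edge.
Only symmetric fails.

symmetric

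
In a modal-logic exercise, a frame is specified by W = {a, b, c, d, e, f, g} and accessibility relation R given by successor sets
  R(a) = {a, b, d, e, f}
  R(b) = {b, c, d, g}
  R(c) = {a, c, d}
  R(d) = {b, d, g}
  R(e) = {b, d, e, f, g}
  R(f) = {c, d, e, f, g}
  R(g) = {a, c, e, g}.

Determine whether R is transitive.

Transitive: no — a R b and b R c, but not a R c.

No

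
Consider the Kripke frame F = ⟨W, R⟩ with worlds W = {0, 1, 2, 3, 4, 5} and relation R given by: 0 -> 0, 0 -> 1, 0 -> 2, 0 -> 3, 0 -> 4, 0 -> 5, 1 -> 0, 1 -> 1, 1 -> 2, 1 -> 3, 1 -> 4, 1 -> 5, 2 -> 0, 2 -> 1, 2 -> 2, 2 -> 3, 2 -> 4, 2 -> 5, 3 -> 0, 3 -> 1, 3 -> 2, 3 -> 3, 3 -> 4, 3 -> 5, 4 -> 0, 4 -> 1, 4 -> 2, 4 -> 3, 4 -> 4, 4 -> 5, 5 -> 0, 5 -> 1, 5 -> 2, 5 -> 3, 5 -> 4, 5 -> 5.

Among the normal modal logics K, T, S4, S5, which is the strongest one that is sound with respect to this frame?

S5

Reflexive (axiom T): yes — every world is R-related to itself.
Transitive (axiom 4): yes — every two-step R-path is closed by a direct edge.
Euclidean (axiom 5): yes — any two successors of a common world are R-related.
So F validates K, T, S4, S5. The strongest is S5.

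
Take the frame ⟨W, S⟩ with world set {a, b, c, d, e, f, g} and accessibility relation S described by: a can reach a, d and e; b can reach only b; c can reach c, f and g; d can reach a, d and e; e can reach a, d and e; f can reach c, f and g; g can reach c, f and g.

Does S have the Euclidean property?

Yes

Euclidean: yes — any two successors of a common world are S-related.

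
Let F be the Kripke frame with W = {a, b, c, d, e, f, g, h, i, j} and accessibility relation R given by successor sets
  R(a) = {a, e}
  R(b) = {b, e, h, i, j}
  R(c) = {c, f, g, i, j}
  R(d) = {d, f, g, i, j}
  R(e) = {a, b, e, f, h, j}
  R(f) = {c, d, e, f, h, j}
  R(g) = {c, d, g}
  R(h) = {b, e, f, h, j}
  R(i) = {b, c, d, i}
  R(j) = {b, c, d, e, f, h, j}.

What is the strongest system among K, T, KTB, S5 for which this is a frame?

KTB

Reflexive (axiom T): yes — every world is R-related to itself.
Symmetric (axiom B): yes — every pair in R has its reverse in R.
Euclidean (axiom 5): no — b R e and b R i, but not e R i.
So F validates K, T, KTB; S5 would additionally require R to be Euclidean. The strongest is KTB.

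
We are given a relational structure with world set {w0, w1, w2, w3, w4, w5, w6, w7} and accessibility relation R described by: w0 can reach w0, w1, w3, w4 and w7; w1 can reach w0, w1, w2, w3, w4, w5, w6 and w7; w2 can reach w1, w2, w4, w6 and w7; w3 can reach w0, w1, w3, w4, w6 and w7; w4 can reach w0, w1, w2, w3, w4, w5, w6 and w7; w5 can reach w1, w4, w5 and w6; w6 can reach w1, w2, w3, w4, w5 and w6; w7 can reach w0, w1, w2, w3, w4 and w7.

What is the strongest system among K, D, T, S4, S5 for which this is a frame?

Serial (axiom D): yes — every world has a successor (e.g. w0 R w0).
Reflexive (axiom T): yes — every world is R-related to itself.
Transitive (axiom 4): no — w0 R w1 and w1 R w2, but not w0 R w2.
Euclidean (axiom 5): no — w1 R w0 and w1 R w2, but not w0 R w2.
So F validates K, D, T; S4 would additionally require R to be transitive. The strongest is T.

T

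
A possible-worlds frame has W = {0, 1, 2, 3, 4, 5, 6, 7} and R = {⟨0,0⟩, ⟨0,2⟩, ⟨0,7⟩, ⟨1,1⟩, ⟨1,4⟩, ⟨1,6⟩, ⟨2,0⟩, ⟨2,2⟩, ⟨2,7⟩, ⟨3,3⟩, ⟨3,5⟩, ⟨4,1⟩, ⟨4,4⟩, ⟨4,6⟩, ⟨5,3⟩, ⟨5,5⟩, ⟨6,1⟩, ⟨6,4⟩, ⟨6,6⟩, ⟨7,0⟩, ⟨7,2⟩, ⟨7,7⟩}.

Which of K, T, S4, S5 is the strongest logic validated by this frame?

Reflexive (axiom T): yes — every world is R-related to itself.
Transitive (axiom 4): yes — every two-step R-path is closed by a direct edge.
Euclidean (axiom 5): yes — any two successors of a common world are R-related.
So F validates K, T, S4, S5. The strongest is S5.

S5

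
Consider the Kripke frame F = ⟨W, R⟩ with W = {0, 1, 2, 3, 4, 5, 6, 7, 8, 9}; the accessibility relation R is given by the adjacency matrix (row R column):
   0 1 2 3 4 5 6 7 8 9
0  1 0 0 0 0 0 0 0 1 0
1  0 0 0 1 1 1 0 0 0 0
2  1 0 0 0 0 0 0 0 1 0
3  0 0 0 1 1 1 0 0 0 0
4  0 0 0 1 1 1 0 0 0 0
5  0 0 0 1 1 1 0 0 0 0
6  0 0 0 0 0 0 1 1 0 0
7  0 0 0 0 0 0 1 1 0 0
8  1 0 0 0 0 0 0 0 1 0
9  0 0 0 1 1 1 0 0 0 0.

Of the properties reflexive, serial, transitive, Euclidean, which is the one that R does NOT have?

reflexive

Reflexive: no — 1 is not related to itself.
Serial: yes — every world has a successor (e.g. 0 R 0).
Transitive: yes — every two-step R-path is closed by a direct edge.
Euclidean: yes — any two successors of a common world are R-related.
Only reflexive fails.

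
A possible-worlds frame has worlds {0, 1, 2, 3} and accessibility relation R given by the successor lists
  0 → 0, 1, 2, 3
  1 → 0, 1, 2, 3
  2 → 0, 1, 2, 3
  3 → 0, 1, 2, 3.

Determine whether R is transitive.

Yes

Transitive: yes — every two-step R-path is closed by a direct edge.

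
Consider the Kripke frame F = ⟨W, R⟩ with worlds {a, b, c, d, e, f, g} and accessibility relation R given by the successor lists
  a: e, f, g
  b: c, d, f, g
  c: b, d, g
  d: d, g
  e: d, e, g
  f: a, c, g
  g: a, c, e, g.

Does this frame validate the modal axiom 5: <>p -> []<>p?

No

Axiom 5 corresponds to the accessibility relation being Euclidean.
Euclidean: no — a R e and a R f, but not e R f.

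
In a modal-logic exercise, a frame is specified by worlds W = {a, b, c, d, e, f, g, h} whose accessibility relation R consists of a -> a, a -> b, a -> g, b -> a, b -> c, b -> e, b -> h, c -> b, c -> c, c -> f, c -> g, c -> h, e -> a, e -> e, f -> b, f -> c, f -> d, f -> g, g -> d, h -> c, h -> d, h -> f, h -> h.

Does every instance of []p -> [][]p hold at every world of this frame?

The schema 4 characterises exactly the transitive frames.
Transitive: no — a R b and b R c, but not a R c.

No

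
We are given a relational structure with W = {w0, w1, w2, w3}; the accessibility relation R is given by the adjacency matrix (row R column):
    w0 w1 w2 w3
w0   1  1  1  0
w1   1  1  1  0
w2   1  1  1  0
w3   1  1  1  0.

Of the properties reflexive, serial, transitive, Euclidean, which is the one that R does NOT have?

reflexive

Reflexive: no — w3 is not related to itself.
Serial: yes — every world has a successor (e.g. w0 R w0).
Transitive: yes — every two-step R-path is closed by a direct edge.
Euclidean: yes — any two successors of a common world are R-related.
Only reflexive fails.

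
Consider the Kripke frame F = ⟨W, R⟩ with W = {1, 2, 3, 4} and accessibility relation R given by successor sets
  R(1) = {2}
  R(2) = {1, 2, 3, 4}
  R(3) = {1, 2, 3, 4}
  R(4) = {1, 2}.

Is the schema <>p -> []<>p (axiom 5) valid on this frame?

No

Axiom 5 corresponds to the accessibility relation being Euclidean.
Euclidean: no — 2 R 1 and 2 R 3, but not 1 R 3.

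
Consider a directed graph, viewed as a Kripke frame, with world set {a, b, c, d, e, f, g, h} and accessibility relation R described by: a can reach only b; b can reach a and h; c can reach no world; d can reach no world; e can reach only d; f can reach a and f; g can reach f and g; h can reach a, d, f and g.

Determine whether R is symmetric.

Symmetric: no — b R h but not h R b.

No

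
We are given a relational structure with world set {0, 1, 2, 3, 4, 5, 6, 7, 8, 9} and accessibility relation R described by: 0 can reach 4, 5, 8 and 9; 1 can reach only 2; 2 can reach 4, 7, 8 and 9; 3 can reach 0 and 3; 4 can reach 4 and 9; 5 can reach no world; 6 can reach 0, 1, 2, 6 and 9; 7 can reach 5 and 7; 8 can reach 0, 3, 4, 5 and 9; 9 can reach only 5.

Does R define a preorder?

No

Reflexive: no — 0 is not related to itself.
Transitive: no — 0 R 8 and 8 R 3, but not 0 R 3.
So R is not a preorder.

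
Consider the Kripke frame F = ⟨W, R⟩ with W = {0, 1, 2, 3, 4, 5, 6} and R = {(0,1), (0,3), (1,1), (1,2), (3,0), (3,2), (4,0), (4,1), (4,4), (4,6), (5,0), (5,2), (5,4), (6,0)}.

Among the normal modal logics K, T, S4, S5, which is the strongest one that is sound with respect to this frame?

K

Reflexive (axiom T): no — 0 is not related to itself.
Transitive (axiom 4): no — 0 R 1 and 1 R 2, but not 0 R 2.
Euclidean (axiom 5): no — 0 R 1 and 0 R 3, but not 1 R 3.
So F validates K; T would additionally require R to be reflexive. The strongest is K.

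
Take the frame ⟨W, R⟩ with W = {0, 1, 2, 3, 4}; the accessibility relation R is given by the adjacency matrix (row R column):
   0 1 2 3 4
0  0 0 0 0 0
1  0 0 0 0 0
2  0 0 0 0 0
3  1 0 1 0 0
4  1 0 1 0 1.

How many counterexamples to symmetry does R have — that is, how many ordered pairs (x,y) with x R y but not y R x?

4

Enumerating: (3,0), (3,2), (4,0), (4,2).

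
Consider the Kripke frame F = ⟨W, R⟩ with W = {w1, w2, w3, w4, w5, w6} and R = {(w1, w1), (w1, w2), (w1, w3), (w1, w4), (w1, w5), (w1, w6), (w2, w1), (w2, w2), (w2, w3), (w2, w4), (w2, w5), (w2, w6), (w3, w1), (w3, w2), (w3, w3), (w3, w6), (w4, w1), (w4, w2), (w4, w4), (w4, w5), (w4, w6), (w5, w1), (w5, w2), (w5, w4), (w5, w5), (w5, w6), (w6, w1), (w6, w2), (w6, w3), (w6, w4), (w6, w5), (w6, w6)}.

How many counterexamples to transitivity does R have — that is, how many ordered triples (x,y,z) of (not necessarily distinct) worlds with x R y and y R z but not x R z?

12

Enumerating: (w3,w1,w4), (w3,w1,w5), (w3,w2,w4), (w3,w2,w5), (w3,w6,w4), (w3,w6,w5), (w4,w1,w3), (w4,w2,w3), (w4,w6,w3), (w5,w1,w3), (w5,w2,w3), (w5,w6,w3).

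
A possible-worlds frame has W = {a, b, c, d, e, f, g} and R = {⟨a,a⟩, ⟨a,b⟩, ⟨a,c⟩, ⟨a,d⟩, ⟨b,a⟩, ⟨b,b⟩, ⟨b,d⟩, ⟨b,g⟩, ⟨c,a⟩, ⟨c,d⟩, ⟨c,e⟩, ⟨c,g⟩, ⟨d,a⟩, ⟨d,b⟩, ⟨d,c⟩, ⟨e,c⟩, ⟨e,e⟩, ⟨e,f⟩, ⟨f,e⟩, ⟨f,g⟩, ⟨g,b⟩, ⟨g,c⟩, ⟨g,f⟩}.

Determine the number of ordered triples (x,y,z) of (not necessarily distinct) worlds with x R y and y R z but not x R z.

40

Enumerating: (a,b,g), (a,c,e), (a,c,g), (b,a,c), (b,d,c), (b,g,c), (b,g,f), (c,a,b), (c,a,c), (c,d,b), (c,d,c), (c,e,c), … and 28 more.
Total: 40.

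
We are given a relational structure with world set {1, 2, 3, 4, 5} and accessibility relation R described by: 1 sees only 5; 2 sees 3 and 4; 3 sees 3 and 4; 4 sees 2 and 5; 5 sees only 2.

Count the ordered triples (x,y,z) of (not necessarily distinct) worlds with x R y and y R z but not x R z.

Enumerating: (1,5,2), (2,4,2), (2,4,5), (3,4,2), (3,4,5), (4,2,3), (4,2,4), (5,2,3), (5,2,4).

9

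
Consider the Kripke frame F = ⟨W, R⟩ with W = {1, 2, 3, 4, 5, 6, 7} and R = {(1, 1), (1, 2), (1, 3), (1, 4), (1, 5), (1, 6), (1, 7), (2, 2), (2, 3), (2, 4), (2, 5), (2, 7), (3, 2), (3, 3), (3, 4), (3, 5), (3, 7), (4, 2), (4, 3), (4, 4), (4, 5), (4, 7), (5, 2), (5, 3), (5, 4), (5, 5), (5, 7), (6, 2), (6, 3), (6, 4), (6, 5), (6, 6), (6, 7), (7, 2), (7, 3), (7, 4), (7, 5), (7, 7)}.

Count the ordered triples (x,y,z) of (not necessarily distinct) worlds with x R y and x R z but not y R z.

16

Enumerating: (1,2,1), (1,2,6), (1,3,1), (1,3,6), (1,4,1), (1,4,6), (1,5,1), (1,5,6), (1,6,1), (1,7,1), (1,7,6), (6,2,6), (6,3,6), (6,4,6), (6,5,6), (6,7,6).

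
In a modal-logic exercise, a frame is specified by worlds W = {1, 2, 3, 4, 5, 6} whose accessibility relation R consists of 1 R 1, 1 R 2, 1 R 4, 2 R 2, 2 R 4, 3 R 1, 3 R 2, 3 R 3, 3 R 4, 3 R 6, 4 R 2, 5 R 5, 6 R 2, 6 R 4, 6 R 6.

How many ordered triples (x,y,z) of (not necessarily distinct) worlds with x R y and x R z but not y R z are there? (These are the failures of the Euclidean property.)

Enumerating: (1,2,1), (1,4,1), (1,4,4), (2,4,4), (3,1,3), (3,1,6), (3,2,1), (3,2,3), (3,2,6), (3,4,1), (3,4,3), (3,4,4), (3,4,6), (3,6,1), (3,6,3), (6,2,6), (6,4,4), (6,4,6).

18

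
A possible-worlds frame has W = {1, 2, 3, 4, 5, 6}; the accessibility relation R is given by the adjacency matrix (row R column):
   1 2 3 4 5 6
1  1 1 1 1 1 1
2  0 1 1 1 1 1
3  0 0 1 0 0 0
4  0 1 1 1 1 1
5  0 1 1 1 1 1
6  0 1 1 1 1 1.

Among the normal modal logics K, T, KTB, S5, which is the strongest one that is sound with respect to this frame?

Reflexive (axiom T): yes — every world is R-related to itself.
Symmetric (axiom B): no — 1 R 2 but not 2 R 1.
Euclidean (axiom 5): no — 1 R 3 and 1 R 2, but not 3 R 2.
So F validates K, T; KTB would additionally require R to be symmetric. The strongest is T.

T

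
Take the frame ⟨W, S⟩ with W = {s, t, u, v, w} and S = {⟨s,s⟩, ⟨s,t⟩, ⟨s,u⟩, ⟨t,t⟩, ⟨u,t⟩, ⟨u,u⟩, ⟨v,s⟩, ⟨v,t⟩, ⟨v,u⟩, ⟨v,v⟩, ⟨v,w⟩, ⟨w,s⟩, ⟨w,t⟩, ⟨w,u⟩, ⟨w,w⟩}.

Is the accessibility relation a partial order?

Reflexive: yes — every world is S-related to itself.
Transitive: yes — every two-step S-path is closed by a direct edge.
Antisymmetric: yes — no distinct pair is related both ways.
So S is a partial order.

Yes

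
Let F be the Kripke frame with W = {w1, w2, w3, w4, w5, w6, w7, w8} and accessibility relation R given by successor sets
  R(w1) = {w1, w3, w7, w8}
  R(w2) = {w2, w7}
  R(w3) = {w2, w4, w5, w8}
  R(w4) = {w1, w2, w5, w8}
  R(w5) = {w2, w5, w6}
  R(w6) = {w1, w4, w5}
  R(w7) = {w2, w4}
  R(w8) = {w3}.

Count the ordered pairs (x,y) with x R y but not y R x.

14

Enumerating: (w1,w3), (w1,w7), (w1,w8), (w3,w2), (w3,w4), (w3,w5), (w4,w1), (w4,w2), (w4,w5), (w4,w8), (w5,w2), (w6,w1), (w6,w4), (w7,w4).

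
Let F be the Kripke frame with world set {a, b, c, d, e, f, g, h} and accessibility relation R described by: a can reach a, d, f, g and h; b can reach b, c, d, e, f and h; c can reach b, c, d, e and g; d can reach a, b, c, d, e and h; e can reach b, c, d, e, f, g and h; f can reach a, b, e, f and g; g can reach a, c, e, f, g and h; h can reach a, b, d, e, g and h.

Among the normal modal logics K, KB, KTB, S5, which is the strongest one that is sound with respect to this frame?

Symmetric (axiom B): yes — every pair in R has its reverse in R.
Reflexive (axiom T): yes — every world is R-related to itself.
Euclidean (axiom 5): no — a R d and a R f, but not d R f.
So F validates K, KB, KTB; S5 would additionally require R to be Euclidean. The strongest is KTB.

KTB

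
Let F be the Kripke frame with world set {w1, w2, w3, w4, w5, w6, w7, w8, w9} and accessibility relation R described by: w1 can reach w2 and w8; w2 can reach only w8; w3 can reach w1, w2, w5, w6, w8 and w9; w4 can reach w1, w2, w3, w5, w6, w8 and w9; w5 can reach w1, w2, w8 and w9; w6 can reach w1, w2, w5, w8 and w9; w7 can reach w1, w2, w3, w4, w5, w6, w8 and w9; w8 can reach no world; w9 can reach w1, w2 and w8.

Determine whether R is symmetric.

No

Symmetric: no — w1 R w2 but not w2 R w1.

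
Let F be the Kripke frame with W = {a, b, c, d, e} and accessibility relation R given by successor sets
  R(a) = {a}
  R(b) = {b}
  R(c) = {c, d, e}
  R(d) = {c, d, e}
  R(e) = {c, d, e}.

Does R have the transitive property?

Yes

Transitive: yes — every two-step R-path is closed by a direct edge.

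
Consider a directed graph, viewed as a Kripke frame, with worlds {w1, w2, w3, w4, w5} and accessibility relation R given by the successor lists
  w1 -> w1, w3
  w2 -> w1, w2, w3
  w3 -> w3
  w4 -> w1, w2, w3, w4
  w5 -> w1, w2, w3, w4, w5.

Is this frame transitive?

Yes

Transitive: yes — every two-step R-path is closed by a direct edge.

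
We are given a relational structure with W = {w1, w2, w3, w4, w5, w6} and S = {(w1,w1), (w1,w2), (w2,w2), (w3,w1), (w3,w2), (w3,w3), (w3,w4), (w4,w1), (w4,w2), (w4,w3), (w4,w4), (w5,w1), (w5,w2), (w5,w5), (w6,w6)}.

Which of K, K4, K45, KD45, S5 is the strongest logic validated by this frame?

K4

Transitive (axiom 4): yes — every two-step S-path is closed by a direct edge.
Euclidean (axiom 5): no — w3 S w1 and w3 S w4, but not w1 S w4.
Serial (axiom D): yes — every world has a successor (e.g. w1 S w1).
Reflexive (axiom T): yes — every world is S-related to itself.
So F validates K, K4; K45 would additionally require S to be Euclidean. The strongest is K4.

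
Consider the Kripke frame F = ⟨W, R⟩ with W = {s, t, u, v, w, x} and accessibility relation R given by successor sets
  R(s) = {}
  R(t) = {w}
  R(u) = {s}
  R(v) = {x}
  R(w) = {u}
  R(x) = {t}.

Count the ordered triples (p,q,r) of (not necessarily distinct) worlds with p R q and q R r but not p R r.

Enumerating: (t,w,u), (v,x,t), (w,u,s), (x,t,w).

4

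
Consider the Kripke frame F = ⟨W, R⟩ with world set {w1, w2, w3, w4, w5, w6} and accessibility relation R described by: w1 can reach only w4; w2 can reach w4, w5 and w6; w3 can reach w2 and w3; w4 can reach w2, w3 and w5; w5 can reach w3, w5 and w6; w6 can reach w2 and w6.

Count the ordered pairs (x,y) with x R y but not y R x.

Enumerating: (w1,w4), (w2,w5), (w3,w2), (w4,w3), (w4,w5), (w5,w3), (w5,w6).

7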